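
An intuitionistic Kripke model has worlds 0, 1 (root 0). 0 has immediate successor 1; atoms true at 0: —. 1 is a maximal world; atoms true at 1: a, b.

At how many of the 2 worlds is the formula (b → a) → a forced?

1

0: does not force it — 0 ⊮ (b → a) → a: already at 0 itself, 0 ⊩ b → a but 0 ⊮ a.
1: forces it.
Worlds forcing the formula: {1}.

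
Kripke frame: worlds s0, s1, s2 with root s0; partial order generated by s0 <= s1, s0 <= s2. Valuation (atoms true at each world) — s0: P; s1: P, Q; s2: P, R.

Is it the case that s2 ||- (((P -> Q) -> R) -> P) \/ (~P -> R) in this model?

Yes

s2 ||- (((P -> Q) -> R) -> P) \/ (~P -> R) via the disjunct ((P -> Q) -> R) -> P.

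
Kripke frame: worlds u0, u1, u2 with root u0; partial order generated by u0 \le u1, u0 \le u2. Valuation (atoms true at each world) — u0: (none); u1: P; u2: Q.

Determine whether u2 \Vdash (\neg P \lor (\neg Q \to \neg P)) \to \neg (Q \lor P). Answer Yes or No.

u2 \nVdash (\neg P \lor (\neg Q \to \neg P)) \to \neg (Q \lor P): already at u2 itself, u2 \Vdash \neg P \lor (\neg Q \to \neg P) but u2 \nVdash \neg (Q \lor P).
u2 \nVdash \neg (Q \lor P) since u2 is accessible from u2 and u2 \Vdash Q \lor P.
u2 \Vdash Q \lor P via the disjunct Q.

No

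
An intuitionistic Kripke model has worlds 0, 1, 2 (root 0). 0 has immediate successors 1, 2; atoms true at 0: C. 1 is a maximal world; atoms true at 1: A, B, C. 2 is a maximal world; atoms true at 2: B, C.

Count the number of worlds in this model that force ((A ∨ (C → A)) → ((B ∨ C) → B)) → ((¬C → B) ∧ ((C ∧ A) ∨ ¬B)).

1

0: does not force it — 0 ⊮ ((A ∨ (C → A)) → ((B ∨ C) → B)) → ((¬C → B) ∧ ((C ∧ A) ∨ ¬B)): already at 0 itself, 0 ⊩ (A ∨ (C → A)) → ((B ∨ C) → B) but 0 ⊮ (¬C → B) ∧ ((C ∧ A) ∨ ¬B).
1: forces it.
2: does not force it.
Worlds forcing the formula: {1}.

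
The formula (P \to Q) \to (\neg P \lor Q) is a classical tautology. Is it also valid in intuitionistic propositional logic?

No

This is the material-implication-as-disjunction principle, which is not intuitionistically valid.
A Kripke countermodel: worlds w0, w1; order generated by w0 \le w1; atoms true at each world — w0:{}; w1:{P,Q}.
w0 \nVdash (P \to Q) \to (\neg P \lor Q): already at w0 itself, w0 \Vdash P \to Q but w0 \nVdash \neg P \lor Q.
w0 \nVdash \neg P \lor Q: neither disjunct is forced at w0.
w0 \nVdash \neg P since w1 is accessible from w0 and w1 \Vdash P.
So the root w0 does not force the formula.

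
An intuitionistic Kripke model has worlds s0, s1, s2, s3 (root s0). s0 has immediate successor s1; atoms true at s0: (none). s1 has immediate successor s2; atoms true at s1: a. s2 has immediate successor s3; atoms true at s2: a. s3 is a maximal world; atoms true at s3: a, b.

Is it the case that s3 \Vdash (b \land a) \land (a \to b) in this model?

s3 \Vdash (b \land a) \land (a \to b) since s3 forces both conjuncts.

Yes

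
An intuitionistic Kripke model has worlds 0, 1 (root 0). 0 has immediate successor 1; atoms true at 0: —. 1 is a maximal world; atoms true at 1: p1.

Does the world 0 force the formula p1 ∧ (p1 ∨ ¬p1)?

No

0 ⊮ p1 ∧ (p1 ∨ ¬p1) since 0 fails p1.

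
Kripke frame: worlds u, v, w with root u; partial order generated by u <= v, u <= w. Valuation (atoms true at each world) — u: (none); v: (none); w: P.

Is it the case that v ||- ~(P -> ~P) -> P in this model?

Yes

v ||- ~(P -> ~P) -> P vacuously: no world accessible from v forces the antecedent ~(P -> ~P).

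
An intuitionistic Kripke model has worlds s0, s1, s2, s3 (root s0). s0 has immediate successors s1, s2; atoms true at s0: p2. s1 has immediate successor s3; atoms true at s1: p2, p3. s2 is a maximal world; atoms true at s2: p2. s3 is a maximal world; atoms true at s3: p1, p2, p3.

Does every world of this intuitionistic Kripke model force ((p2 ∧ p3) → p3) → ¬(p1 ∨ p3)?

No

Not every world: s0 ⊮ ((p2 ∧ p3) → p3) → ¬(p1 ∨ p3).
s0 ⊮ ((p2 ∧ p3) → p3) → ¬(p1 ∨ p3): already at s0 itself, s0 ⊩ (p2 ∧ p3) → p3 but s0 ⊮ ¬(p1 ∨ p3).
s0 ⊮ ¬(p1 ∨ p3) since s1 is accessible from s0 and s1 ⊩ p1 ∨ p3.
s1 ⊩ p1 ∨ p3 via the disjunct p3.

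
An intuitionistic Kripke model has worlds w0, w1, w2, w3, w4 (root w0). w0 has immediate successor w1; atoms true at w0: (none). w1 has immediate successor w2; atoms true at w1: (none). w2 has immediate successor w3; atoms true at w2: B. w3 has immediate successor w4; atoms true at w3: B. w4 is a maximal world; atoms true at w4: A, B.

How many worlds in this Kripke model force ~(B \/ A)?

0

w0: does not force it — w0 ||-/- ~(B \/ A) since w2 is accessible from w0 and w2 ||- B \/ A.
w1: does not force it.
w2: does not force it.
w3: does not force it.
w4: does not force it.
Worlds forcing the formula: { }.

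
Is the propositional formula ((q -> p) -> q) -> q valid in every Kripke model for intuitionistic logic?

This is Peirce's law, which is not intuitionistically valid.
A Kripke countermodel: worlds u0, u1; order generated by u0 <= u1; atoms true at each world — u0:{}; u1:{q}.
u0 ||-/- ((q -> p) -> q) -> q: already at u0 itself, u0 ||- (q -> p) -> q but u0 ||-/- q.
u0 lacks atom q, so u0 ||-/- q.
So the root u0 does not force the formula.

No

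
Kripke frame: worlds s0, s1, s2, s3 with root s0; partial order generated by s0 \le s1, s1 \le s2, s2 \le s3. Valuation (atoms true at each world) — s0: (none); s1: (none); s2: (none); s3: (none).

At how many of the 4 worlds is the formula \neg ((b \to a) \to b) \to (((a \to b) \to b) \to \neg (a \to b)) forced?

4

s0: forces it.
s1: forces it.
s2: forces it.
s3: forces it.
Worlds forcing the formula: {s0, s1, s2, s3}.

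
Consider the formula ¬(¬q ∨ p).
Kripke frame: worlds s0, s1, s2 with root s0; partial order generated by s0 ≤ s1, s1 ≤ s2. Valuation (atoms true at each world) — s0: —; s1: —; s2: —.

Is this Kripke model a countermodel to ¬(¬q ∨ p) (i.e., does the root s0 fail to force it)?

Yes

s0 ⊮ ¬(¬q ∨ p) since s0 is accessible from s0 and s0 ⊩ ¬q ∨ p.
s0 ⊩ ¬q ∨ p via the disjunct ¬q.
So the root s0 does not force ¬(¬q ∨ p); the model is a countermodel.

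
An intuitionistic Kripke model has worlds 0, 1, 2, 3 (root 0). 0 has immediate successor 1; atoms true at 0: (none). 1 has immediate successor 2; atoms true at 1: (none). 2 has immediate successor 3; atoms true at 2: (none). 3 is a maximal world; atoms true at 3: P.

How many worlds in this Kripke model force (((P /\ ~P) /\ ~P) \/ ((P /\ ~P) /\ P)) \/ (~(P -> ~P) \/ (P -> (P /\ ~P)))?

0: forces it.
1: forces it.
2: forces it.
3: forces it.
Worlds forcing the formula: {0, 1, 2, 3}.

4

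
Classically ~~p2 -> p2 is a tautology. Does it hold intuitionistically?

No

This is double-negation elimination, which is not intuitionistically valid.
A Kripke countermodel: worlds w0, w1; order generated by w0 <= w1; atoms true at each world — w0:{}; w1:{p2}.
w0 ||-/- ~~p2 -> p2: already at w0 itself, w0 ||- ~~p2 but w0 ||-/- p2.
w0 lacks atom p2, so w0 ||-/- p2.
So the root w0 does not force the formula.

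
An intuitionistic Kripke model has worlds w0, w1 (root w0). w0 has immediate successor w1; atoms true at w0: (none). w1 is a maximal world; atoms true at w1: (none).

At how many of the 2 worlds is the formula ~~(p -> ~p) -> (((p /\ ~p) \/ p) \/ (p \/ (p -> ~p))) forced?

w0: forces it.
w1: forces it.
Worlds forcing the formula: {w0, w1}.

2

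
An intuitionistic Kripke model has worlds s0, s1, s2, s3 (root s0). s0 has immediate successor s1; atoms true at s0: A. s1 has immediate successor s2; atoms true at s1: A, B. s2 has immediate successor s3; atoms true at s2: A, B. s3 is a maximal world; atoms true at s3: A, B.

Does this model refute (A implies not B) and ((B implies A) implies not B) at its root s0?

Yes

s0 does not force (A implies not B) and ((B implies A) implies not B) since s0 fails A implies not B.
So the root s0 does not force (A implies not B) and ((B implies A) implies not B); the model is a countermodel.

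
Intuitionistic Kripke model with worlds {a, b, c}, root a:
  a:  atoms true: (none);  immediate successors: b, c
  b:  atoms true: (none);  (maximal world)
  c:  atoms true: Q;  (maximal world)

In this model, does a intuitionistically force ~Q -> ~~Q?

a ||-/- ~Q -> ~~Q: at the accessible world b, b ||- ~Q but b ||-/- ~~Q.
b ||-/- ~~Q since b is accessible from b and b ||- ~Q.
b ||- ~Q: no world accessible from b forces Q.

No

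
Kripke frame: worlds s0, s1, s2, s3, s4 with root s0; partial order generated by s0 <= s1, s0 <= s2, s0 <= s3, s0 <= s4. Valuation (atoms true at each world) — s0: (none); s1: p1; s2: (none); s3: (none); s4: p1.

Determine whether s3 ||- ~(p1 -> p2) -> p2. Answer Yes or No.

Yes

s3 ||- ~(p1 -> p2) -> p2 vacuously: no world accessible from s3 forces the antecedent ~(p1 -> p2).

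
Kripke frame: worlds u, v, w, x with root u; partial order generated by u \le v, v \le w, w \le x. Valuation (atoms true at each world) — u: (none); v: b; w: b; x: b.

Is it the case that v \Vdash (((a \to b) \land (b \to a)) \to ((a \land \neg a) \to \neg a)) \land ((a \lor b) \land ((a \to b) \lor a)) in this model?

v \Vdash (((a \to b) \land (b \to a)) \to ((a \land \neg a) \to \neg a)) \land ((a \lor b) \land ((a \to b) \lor a)) since v forces both conjuncts.

Yes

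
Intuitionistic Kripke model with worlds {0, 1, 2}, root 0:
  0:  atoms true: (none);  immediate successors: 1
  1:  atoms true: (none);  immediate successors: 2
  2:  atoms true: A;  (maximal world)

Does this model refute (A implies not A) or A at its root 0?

Yes

0 does not force (A implies not A) or A: neither disjunct is forced at 0.
0 does not force A implies not A: at the accessible world 2, 2 forces A but 2 does not force not A.
2 does not force not A since 2 is accessible from 2 and 2 forces A.
So the root 0 does not force (A implies not A) or A; the model is a countermodel.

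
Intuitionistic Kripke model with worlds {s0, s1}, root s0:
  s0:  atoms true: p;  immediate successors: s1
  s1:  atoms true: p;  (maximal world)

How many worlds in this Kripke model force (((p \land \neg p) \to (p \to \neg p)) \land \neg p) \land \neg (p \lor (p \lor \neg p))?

s0: does not force it — s0 \nVdash (((p \land \neg p) \to (p \to \neg p)) \land \neg p) \land \neg (p \lor (p \lor \neg p)) since s0 fails ((p \land \neg p) \to (p \to \neg p)) \land \neg p.
s1: does not force it — s1 \nVdash (((p \land \neg p) \to (p \to \neg p)) \land \neg p) \land \neg (p \lor (p \lor \neg p)) since s1 fails ((p \land \neg p) \to (p \to \neg p)) \land \neg p.
Worlds forcing the formula: { }.

0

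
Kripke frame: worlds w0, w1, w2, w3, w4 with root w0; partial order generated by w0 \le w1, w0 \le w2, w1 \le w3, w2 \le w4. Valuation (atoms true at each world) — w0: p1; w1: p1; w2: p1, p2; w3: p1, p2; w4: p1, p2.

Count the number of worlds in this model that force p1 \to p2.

3

w0: does not force it — w0 \nVdash p1 \to p2: already at w0 itself, w0 \Vdash p1 but w0 \nVdash p2.
w1: does not force it.
w2: forces it.
w3: forces it.
w4: forces it.
Worlds forcing the formula: {w2, w3, w4}.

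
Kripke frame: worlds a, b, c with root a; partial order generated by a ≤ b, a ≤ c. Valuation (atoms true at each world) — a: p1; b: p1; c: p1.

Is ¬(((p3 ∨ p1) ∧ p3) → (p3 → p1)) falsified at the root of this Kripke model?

Yes

a ⊮ ¬(((p3 ∨ p1) ∧ p3) → (p3 → p1)) since a is accessible from a and a ⊩ ((p3 ∨ p1) ∧ p3) → (p3 → p1).
a ⊩ ((p3 ∨ p1) ∧ p3) → (p3 → p1) vacuously: no world accessible from a forces the antecedent (p3 ∨ p1) ∧ p3.
So the root a does not force ¬(((p3 ∨ p1) ∧ p3) → (p3 → p1)); the model is a countermodel.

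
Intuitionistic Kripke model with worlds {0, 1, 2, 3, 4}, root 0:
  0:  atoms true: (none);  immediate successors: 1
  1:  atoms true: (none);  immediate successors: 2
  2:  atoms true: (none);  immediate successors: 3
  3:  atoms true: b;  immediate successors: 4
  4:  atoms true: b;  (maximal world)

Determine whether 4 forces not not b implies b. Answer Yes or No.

4 forces not not b implies b: every world accessible from 4 that forces not not b (namely 4) also forces b.

Yes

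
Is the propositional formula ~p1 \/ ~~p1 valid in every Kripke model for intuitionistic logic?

No

This is the weak law of excluded middle, which is not intuitionistically valid.
A Kripke countermodel: worlds s0, s1, s2; order generated by s0 <= s1, s0 <= s2; atoms true at each world — s0:{}; s1:{p1}; s2:{}.
s0 ||-/- ~p1 \/ ~~p1: neither disjunct is forced at s0.
s0 ||-/- ~p1 since s1 is accessible from s0 and s1 ||- p1.
So the root s0 does not force the formula.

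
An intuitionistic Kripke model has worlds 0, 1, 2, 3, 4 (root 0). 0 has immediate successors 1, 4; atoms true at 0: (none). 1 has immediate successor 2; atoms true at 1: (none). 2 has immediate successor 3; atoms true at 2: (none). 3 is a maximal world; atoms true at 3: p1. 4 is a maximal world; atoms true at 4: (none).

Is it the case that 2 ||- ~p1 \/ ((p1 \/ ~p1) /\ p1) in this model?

2 ||-/- ~p1 \/ ((p1 \/ ~p1) /\ p1): neither disjunct is forced at 2.
2 ||-/- ~p1 since 3 is accessible from 2 and 3 ||- p1.

No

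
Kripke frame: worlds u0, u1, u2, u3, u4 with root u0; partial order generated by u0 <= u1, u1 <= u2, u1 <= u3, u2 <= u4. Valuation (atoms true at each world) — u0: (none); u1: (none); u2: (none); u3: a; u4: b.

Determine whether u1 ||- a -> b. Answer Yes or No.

No

u1 ||-/- a -> b: at the accessible world u3, u3 ||- a but u3 ||-/- b.
u3 lacks atom b, so u3 ||-/- b.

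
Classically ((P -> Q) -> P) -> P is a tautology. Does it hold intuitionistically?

No

This is Peirce's law, which is not intuitionistically valid.
A Kripke countermodel: worlds 0, 1; order generated by 0 <= 1; atoms true at each world — 0:{}; 1:{P}.
0 ||-/- ((P -> Q) -> P) -> P: already at 0 itself, 0 ||- (P -> Q) -> P but 0 ||-/- P.
0 lacks atom P, so 0 ||-/- P.
So the root 0 does not force the formula.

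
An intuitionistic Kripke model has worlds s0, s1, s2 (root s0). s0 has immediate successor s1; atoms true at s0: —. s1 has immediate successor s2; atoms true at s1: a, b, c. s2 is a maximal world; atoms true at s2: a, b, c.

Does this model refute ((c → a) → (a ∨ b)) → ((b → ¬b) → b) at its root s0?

s0 ⊩ ((c → a) → (a ∨ b)) → ((b → ¬b) → b): every world accessible from s0 that forces (c → a) → (a ∨ b) (namely s1, s2) also forces (b → ¬b) → b.
So the root s0 forces ((c → a) → (a ∨ b)) → ((b → ¬b) → b); the model is not a countermodel.

No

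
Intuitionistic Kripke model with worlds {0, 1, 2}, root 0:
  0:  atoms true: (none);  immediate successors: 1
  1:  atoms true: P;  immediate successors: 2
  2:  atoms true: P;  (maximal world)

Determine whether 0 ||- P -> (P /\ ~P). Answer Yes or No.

0 ||-/- P -> (P /\ ~P): at the accessible world 1, 1 ||- P but 1 ||-/- P /\ ~P.
1 ||-/- P /\ ~P since 1 fails ~P.

No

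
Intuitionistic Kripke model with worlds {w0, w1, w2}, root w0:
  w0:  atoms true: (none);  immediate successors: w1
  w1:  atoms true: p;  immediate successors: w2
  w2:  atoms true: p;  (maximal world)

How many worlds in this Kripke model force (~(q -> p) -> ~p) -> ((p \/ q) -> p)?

w0: forces it.
w1: forces it.
w2: forces it.
Worlds forcing the formula: {w0, w1, w2}.

3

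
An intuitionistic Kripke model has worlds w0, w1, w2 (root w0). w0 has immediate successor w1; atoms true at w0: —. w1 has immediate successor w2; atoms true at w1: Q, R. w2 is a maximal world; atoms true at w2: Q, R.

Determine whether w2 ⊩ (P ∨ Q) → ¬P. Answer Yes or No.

Yes

w2 ⊩ (P ∨ Q) → ¬P: every world accessible from w2 that forces P ∨ Q (namely w2) also forces ¬P.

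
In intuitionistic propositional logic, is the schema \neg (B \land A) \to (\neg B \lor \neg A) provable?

No

This is the constructively invalid direction of De Morgan's law for conjunction, which is not intuitionistically valid.
A Kripke countermodel: worlds a, b, c; order generated by a \le b, a \le c; atoms true at each world — a:{}; b:{B}; c:{A}.
a \nVdash \neg (B \land A) \to (\neg B \lor \neg A): already at a itself, a \Vdash \neg (B \land A) but a \nVdash \neg B \lor \neg A.
a \nVdash \neg B \lor \neg A: neither disjunct is forced at a.
a \nVdash \neg B since b is accessible from a and b \Vdash B.
So the root a does not force the formula.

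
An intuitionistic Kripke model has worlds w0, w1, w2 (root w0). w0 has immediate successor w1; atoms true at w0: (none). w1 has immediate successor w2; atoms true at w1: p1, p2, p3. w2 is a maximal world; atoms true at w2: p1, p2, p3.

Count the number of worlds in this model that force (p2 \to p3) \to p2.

2

w0: does not force it — w0 \nVdash (p2 \to p3) \to p2: already at w0 itself, w0 \Vdash p2 \to p3 but w0 \nVdash p2.
w1: forces it.
w2: forces it.
Worlds forcing the formula: {w1, w2}.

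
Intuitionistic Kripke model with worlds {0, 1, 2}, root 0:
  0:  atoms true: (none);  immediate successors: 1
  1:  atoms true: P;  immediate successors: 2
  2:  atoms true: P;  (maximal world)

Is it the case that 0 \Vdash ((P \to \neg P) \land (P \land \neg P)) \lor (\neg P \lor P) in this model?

No

0 \nVdash ((P \to \neg P) \land (P \land \neg P)) \lor (\neg P \lor P): neither disjunct is forced at 0.
0 \nVdash (P \to \neg P) \land (P \land \neg P) since 0 fails P \to \neg P.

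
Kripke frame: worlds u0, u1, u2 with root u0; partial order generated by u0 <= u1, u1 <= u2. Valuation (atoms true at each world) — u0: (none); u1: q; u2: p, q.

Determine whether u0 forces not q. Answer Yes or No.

u0 does not force not q since u1 is accessible from u0 and u1 forces q.

No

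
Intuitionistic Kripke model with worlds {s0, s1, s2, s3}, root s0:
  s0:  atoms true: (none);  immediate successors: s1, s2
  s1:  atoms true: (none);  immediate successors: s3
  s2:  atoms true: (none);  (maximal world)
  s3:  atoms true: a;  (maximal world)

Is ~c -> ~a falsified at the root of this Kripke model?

Yes

s0 ||-/- ~c -> ~a: already at s0 itself, s0 ||- ~c but s0 ||-/- ~a.
s0 ||-/- ~a since s3 is accessible from s0 and s3 ||- a.
So the root s0 does not force ~c -> ~a; the model is a countermodel.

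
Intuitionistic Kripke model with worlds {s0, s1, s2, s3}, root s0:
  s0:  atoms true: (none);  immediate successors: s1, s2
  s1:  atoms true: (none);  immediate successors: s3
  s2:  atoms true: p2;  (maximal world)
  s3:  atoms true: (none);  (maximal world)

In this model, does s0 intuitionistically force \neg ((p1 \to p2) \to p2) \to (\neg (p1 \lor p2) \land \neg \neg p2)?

s0 \nVdash \neg ((p1 \to p2) \to p2) \to (\neg (p1 \lor p2) \land \neg \neg p2): at the accessible world s1, s1 \Vdash \neg ((p1 \to p2) \to p2) but s1 \nVdash \neg (p1 \lor p2) \land \neg \neg p2.
s1 \nVdash \neg (p1 \lor p2) \land \neg \neg p2 since s1 fails \neg \neg p2.

No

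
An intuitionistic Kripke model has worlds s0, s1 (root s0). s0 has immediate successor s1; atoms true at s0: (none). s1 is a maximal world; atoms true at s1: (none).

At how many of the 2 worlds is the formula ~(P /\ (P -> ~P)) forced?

s0: forces it.
s1: forces it.
Worlds forcing the formula: {s0, s1}.

2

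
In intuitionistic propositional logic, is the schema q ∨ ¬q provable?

This is the law of excluded middle, which is not intuitionistically valid.
A Kripke countermodel: worlds w0, w1; order generated by w0 ≤ w1; atoms true at each world — w0:{}; w1:{q}.
w0 ⊮ q ∨ ¬q: neither disjunct is forced at w0.
w0 lacks atom q, so w0 ⊮ q.
So the root w0 does not force the formula.

No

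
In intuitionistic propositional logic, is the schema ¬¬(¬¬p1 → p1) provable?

Yes

This is the double negation of double-negation elimination, which is intuitionistically derivable.
By Glivenko's theorem the double negation of any classical propositional tautology is intuitionistically provable; ¬¬p1 → p1 is classically a tautology.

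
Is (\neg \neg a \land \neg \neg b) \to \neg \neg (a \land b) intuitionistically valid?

Yes

This is the distribution of double negation over conjunction, which is intuitionistically derivable.
Assume \neg \neg a, \neg \neg b, and \neg (a \land b). From a we'd get \neg b (since a \land b is refuted), contradicting \neg \neg b; so \neg a, contradicting \neg \neg a.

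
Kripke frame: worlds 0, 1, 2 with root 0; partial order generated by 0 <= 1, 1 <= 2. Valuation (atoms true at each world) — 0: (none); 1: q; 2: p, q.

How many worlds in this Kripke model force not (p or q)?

0

0: does not force it — 0 does not force not (p or q) since 1 is accessible from 0 and 1 forces p or q.
1: does not force it — 1 does not force not (p or q) since 1 is accessible from 1 and 1 forces p or q.
2: does not force it.
Worlds forcing the formula: { }.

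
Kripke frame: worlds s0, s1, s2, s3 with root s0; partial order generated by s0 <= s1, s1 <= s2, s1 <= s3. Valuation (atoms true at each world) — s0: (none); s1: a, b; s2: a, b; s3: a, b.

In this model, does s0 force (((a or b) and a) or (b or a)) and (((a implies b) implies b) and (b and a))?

No

s0 does not force (((a or b) and a) or (b or a)) and (((a implies b) implies b) and (b and a)) since s0 fails ((a or b) and a) or (b or a).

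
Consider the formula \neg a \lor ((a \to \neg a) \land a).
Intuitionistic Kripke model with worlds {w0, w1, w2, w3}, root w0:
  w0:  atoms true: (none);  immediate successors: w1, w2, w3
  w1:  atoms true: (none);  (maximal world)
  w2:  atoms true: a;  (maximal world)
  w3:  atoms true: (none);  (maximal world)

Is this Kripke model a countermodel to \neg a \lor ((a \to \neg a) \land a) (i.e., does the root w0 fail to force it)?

Yes

w0 \nVdash \neg a \lor ((a \to \neg a) \land a): neither disjunct is forced at w0.
w0 \nVdash \neg a since w2 is accessible from w0 and w2 \Vdash a.
So the root w0 does not force \neg a \lor ((a \to \neg a) \land a); the model is a countermodel.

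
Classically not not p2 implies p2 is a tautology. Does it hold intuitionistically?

No

This is double-negation elimination, which is not intuitionistically valid.
A Kripke countermodel: worlds u, v; order generated by u <= v; atoms true at each world — u:{}; v:{p2}.
u does not force not not p2 implies p2: already at u itself, u forces not not p2 but u does not force p2.
u lacks atom p2, so u does not force p2.
So the root u does not force the formula.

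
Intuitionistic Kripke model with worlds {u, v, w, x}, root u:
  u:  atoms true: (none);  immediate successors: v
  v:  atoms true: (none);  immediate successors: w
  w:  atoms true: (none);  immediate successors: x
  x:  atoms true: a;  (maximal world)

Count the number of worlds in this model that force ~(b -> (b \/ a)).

0

u: does not force it — u ||-/- ~(b -> (b \/ a)) since u is accessible from u and u ||- b -> (b \/ a).
v: does not force it — v ||-/- ~(b -> (b \/ a)) since v is accessible from v and v ||- b -> (b \/ a).
w: does not force it — w ||-/- ~(b -> (b \/ a)) since w is accessible from w and w ||- b -> (b \/ a).
x: does not force it.
Worlds forcing the formula: { }.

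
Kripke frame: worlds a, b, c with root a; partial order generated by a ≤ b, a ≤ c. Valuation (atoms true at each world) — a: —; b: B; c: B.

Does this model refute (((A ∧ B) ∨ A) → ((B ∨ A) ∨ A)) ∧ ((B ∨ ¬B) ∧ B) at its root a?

a ⊮ (((A ∧ B) ∨ A) → ((B ∨ A) ∨ A)) ∧ ((B ∨ ¬B) ∧ B) since a fails (B ∨ ¬B) ∧ B.
So the root a does not force (((A ∧ B) ∨ A) → ((B ∨ A) ∨ A)) ∧ ((B ∨ ¬B) ∧ B); the model is a countermodel.

Yes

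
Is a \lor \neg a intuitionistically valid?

This is the law of excluded middle, which is not intuitionistically valid.
A Kripke countermodel: worlds u0, u1; order generated by u0 \le u1; atoms true at each world — u0:{}; u1:{a}.
u0 \nVdash a \lor \neg a: neither disjunct is forced at u0.
u0 lacks atom a, so u0 \nVdash a.
So the root u0 does not force the formula.

No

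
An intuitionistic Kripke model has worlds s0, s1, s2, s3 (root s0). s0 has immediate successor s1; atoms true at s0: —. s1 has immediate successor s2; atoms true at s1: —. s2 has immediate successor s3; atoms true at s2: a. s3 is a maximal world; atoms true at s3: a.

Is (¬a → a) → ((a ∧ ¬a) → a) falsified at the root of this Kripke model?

s0 ⊩ (¬a → a) → ((a ∧ ¬a) → a): every world accessible from s0 that forces ¬a → a (namely s0, s1, s2, s3) also forces (a ∧ ¬a) → a.
So the root s0 forces (¬a → a) → ((a ∧ ¬a) → a); the model is not a countermodel.

No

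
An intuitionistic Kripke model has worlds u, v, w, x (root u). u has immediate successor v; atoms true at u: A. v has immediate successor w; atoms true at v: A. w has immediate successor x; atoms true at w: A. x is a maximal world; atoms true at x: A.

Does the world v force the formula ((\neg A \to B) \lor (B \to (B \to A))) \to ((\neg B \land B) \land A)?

v \nVdash ((\neg A \to B) \lor (B \to (B \to A))) \to ((\neg B \land B) \land A): already at v itself, v \Vdash (\neg A \to B) \lor (B \to (B \to A)) but v \nVdash (\neg B \land B) \land A.
v \nVdash (\neg B \land B) \land A since v fails \neg B \land B.

No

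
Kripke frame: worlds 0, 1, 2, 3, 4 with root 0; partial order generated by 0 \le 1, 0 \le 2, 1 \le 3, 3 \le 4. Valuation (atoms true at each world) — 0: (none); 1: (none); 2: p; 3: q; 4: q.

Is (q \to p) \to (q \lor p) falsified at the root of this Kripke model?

No

0 \Vdash (q \to p) \to (q \lor p): every world accessible from 0 that forces q \to p (namely 2) also forces q \lor p.
So the root 0 forces (q \to p) \to (q \lor p); the model is not a countermodel.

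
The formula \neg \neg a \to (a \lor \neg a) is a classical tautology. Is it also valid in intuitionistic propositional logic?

No

This is a variant of double-negation elimination (deriving excluded middle from double negation), which is not intuitionistically valid.
A Kripke countermodel: worlds 0, 1; order generated by 0 \le 1; atoms true at each world — 0:{}; 1:{a}.
0 \nVdash \neg \neg a \to (a \lor \neg a): already at 0 itself, 0 \Vdash \neg \neg a but 0 \nVdash a \lor \neg a.
0 \nVdash a \lor \neg a: neither disjunct is forced at 0.
0 lacks atom a, so 0 \nVdash a.
So the root 0 does not force the formula.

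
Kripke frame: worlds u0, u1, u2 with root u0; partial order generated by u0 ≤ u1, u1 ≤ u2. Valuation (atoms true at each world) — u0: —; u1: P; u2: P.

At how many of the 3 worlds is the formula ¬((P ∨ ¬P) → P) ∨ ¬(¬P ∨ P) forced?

u0: does not force it — u0 ⊮ ¬((P ∨ ¬P) → P) ∨ ¬(¬P ∨ P): neither disjunct is forced at u0.
u1: does not force it.
u2: does not force it.
Worlds forcing the formula: { }.

0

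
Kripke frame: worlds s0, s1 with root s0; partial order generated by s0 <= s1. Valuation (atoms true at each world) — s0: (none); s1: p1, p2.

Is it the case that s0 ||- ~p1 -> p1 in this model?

s0 ||- ~p1 -> p1 vacuously: no world accessible from s0 forces the antecedent ~p1.

Yes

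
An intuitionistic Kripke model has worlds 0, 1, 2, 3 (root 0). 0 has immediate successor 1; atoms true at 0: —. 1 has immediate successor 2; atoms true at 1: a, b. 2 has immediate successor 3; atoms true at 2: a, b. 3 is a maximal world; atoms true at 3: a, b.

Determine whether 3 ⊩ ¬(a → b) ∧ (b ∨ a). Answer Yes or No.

No

3 ⊮ ¬(a → b) ∧ (b ∨ a) since 3 fails ¬(a → b).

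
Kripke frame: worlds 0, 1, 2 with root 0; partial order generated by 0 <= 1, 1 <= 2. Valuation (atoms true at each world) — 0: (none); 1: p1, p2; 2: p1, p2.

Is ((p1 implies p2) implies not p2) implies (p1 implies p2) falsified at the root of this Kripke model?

No

0 forces ((p1 implies p2) implies not p2) implies (p1 implies p2) vacuously: no world accessible from 0 forces the antecedent (p1 implies p2) implies not p2.
So the root 0 forces ((p1 implies p2) implies not p2) implies (p1 implies p2); the model is not a countermodel.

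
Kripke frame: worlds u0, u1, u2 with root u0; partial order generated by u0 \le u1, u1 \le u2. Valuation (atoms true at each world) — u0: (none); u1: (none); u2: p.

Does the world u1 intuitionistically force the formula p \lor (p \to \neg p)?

u1 \nVdash p \lor (p \to \neg p): neither disjunct is forced at u1.
u1 lacks atom p, so u1 \nVdash p.

No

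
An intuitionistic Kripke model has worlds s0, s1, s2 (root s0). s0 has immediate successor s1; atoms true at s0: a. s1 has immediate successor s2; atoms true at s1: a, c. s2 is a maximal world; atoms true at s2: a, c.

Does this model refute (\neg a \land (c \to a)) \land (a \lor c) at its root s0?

s0 \nVdash (\neg a \land (c \to a)) \land (a \lor c) since s0 fails \neg a \land (c \to a).
So the root s0 does not force (\neg a \land (c \to a)) \land (a \lor c); the model is a countermodel.

Yes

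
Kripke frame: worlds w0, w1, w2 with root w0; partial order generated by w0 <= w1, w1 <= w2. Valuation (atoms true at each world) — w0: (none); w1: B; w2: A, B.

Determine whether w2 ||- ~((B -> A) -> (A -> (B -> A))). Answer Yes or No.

w2 ||-/- ~((B -> A) -> (A -> (B -> A))) since w2 is accessible from w2 and w2 ||- (B -> A) -> (A -> (B -> A)).
w2 ||- (B -> A) -> (A -> (B -> A)): every world accessible from w2 that forces B -> A (namely w2) also forces A -> (B -> A).

No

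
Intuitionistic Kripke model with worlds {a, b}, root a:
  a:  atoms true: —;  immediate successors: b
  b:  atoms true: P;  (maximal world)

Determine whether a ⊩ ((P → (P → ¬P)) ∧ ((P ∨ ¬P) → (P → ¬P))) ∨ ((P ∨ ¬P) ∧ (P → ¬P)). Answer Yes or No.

No

a ⊮ ((P → (P → ¬P)) ∧ ((P ∨ ¬P) → (P → ¬P))) ∨ ((P ∨ ¬P) ∧ (P → ¬P)): neither disjunct is forced at a.
a ⊮ (P → (P → ¬P)) ∧ ((P ∨ ¬P) → (P → ¬P)) since a fails P → (P → ¬P).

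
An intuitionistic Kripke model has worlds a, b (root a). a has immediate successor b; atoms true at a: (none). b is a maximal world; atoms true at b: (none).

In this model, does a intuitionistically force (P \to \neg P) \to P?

No

a \nVdash (P \to \neg P) \to P: already at a itself, a \Vdash P \to \neg P but a \nVdash P.
a lacks atom P, so a \nVdash P.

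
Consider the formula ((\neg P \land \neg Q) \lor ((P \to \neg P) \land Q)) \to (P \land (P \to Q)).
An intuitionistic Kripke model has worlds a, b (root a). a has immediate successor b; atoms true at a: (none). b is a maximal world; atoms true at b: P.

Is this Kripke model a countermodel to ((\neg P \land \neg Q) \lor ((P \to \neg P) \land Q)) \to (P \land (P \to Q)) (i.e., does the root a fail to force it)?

a \Vdash ((\neg P \land \neg Q) \lor ((P \to \neg P) \land Q)) \to (P \land (P \to Q)) vacuously: no world accessible from a forces the antecedent (\neg P \land \neg Q) \lor ((P \to \neg P) \land Q).
So the root a forces ((\neg P \land \neg Q) \lor ((P \to \neg P) \land Q)) \to (P \land (P \to Q)); the model is not a countermodel.

No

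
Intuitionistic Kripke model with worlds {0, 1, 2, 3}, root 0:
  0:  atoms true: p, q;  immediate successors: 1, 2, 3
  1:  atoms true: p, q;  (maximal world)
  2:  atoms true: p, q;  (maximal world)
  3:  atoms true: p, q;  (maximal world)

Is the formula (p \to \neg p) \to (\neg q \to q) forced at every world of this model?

0 \Vdash (p \to \neg p) \to (\neg q \to q) vacuously: no world accessible from 0 forces the antecedent p \to \neg p.
Since the root 0 forces (p \to \neg p) \to (\neg q \to q) and forcing is persistent (monotone upward), every world forces it.

Yes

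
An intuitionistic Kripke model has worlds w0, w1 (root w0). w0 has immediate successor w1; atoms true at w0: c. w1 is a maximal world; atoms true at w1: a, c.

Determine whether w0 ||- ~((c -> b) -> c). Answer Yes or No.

w0 ||-/- ~((c -> b) -> c) since w0 is accessible from w0 and w0 ||- (c -> b) -> c.
w0 ||- (c -> b) -> c vacuously: no world accessible from w0 forces the antecedent c -> b.

No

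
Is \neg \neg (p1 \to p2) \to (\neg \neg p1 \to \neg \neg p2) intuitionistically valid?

This is the distribution of double negation over implication, which is intuitionistically derivable.
Assume \neg \neg (p1 \to p2) and \neg \neg p1; suppose \neg p2. Then p1 \to p2 would give \neg p1 (by contraposition), contradicting \neg \neg p1; so \neg (p1 \to p2), contradicting \neg \neg (p1 \to p2). Hence \neg \neg p2.

Yes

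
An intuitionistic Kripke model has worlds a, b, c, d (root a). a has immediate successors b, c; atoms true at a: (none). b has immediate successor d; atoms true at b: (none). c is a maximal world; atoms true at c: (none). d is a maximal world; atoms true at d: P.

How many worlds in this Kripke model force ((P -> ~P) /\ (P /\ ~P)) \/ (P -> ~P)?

a: does not force it — a ||-/- ((P -> ~P) /\ (P /\ ~P)) \/ (P -> ~P): neither disjunct is forced at a.
b: does not force it.
c: forces it.
d: does not force it.
Worlds forcing the formula: {c}.

1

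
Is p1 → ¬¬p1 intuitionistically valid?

This is double-negation introduction, which is intuitionistically derivable.
If a world forces p1 then every accessible world forces p1 (persistence), so none forces ¬p1; hence ¬¬p1.

Yes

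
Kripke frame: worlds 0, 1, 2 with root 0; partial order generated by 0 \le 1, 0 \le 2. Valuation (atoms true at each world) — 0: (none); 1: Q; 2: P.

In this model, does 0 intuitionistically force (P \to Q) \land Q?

0 \nVdash (P \to Q) \land Q since 0 fails P \to Q.

No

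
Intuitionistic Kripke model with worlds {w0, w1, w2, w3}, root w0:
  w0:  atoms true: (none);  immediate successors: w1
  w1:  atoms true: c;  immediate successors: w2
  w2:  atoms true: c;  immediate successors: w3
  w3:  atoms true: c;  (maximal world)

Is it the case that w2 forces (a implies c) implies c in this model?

w2 forces (a implies c) implies c: every world accessible from w2 that forces a implies c (namely w2, w3) also forces c.

Yes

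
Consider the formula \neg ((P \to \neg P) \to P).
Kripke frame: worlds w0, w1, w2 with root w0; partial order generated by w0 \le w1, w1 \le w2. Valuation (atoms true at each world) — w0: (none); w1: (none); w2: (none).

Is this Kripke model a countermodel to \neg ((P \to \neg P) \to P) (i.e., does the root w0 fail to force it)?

w0 \Vdash \neg ((P \to \neg P) \to P): no world accessible from w0 forces (P \to \neg P) \to P.
So the root w0 forces \neg ((P \to \neg P) \to P); the model is not a countermodel.

No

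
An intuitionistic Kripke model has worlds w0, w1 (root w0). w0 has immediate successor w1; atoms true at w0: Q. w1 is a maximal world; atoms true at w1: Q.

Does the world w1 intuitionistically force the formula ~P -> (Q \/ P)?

Yes

w1 ||- ~P -> (Q \/ P): every world accessible from w1 that forces ~P (namely w1) also forces Q \/ P.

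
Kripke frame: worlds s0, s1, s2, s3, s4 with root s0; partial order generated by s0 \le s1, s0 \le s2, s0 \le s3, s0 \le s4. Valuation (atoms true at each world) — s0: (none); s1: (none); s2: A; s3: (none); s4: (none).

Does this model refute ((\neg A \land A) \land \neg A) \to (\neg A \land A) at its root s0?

No

s0 \Vdash ((\neg A \land A) \land \neg A) \to (\neg A \land A) vacuously: no world accessible from s0 forces the antecedent (\neg A \land A) \land \neg A.
So the root s0 forces ((\neg A \land A) \land \neg A) \to (\neg A \land A); the model is not a countermodel.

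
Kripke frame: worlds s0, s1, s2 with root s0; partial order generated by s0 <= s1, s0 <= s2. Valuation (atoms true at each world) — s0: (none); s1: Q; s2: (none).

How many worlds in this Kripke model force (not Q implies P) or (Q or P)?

s0: does not force it — s0 does not force (not Q implies P) or (Q or P): neither disjunct is forced at s0.
s1: forces it.
s2: does not force it — s2 does not force (not Q implies P) or (Q or P): neither disjunct is forced at s2.
Worlds forcing the formula: {s1}.

1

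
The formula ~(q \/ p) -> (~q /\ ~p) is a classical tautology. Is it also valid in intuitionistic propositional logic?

Yes

This is a constructively valid De Morgan direction (negated disjunction to conjunction of negations), which is intuitionistically derivable.
From ~(q \/ p): if q held then q \/ p would, contradiction — so ~q; similarly ~p.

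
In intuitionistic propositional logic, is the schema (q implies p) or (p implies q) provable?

This is the Gödel–Dummett linearity axiom, which is not intuitionistically valid.
A Kripke countermodel: worlds w0, w1, w2; order generated by w0 <= w1, w0 <= w2; atoms true at each world — w0:{}; w1:{q}; w2:{p}.
w0 does not force (q implies p) or (p implies q): neither disjunct is forced at w0.
w0 does not force q implies p: at the accessible world w1, w1 forces q but w1 does not force p.
w1 lacks atom p, so w1 does not force p.
So the root w0 does not force the formula.

No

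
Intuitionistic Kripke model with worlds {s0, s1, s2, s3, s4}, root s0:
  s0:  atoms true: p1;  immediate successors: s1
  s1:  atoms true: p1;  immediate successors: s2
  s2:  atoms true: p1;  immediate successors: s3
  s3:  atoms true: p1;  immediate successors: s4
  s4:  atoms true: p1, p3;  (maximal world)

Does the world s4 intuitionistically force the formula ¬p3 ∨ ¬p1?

s4 ⊮ ¬p3 ∨ ¬p1: neither disjunct is forced at s4.
s4 ⊮ ¬p3 since s4 is accessible from s4 and s4 ⊩ p3.

No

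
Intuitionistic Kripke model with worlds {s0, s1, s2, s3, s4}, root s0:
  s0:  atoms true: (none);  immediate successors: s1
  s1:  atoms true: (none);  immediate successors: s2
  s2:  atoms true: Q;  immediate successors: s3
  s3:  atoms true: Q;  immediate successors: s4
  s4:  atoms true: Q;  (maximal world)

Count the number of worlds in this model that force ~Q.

0

s0: does not force it — s0 ||-/- ~Q since s2 is accessible from s0 and s2 ||- Q.
s1: does not force it — s1 ||-/- ~Q since s2 is accessible from s1 and s2 ||- Q.
s2: does not force it.
s3: does not force it.
s4: does not force it.
Worlds forcing the formula: { }.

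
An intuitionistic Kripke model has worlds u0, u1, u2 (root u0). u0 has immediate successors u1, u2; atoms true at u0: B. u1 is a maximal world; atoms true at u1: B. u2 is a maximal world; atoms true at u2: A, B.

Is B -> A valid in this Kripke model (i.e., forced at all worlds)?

Not every world: u0 ||-/- B -> A.
u0 ||-/- B -> A: already at u0 itself, u0 ||- B but u0 ||-/- A.
u0 lacks atom A, so u0 ||-/- A.

No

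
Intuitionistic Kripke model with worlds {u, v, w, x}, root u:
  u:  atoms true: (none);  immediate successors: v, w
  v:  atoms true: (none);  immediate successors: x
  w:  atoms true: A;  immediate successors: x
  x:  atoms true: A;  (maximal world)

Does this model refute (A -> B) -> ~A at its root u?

u ||- (A -> B) -> ~A vacuously: no world accessible from u forces the antecedent A -> B.
So the root u forces (A -> B) -> ~A; the model is not a countermodel.

No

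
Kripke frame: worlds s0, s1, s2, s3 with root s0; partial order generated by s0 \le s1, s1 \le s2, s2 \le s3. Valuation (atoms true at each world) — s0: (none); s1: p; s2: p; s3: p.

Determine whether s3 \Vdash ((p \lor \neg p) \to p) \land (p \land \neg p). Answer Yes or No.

No

s3 \nVdash ((p \lor \neg p) \to p) \land (p \land \neg p) since s3 fails p \land \neg p.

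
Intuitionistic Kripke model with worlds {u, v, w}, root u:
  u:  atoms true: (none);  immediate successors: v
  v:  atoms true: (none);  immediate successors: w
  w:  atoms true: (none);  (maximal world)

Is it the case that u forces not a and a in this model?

u does not force not a and a since u fails a.

No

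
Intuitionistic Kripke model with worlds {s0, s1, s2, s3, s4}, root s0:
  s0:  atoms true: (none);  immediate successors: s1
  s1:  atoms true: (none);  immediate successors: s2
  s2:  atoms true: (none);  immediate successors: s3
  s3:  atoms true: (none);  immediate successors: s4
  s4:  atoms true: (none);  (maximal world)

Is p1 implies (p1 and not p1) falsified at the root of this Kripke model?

No

s0 forces p1 implies (p1 and not p1) vacuously: no world accessible from s0 forces the antecedent p1.
So the root s0 forces p1 implies (p1 and not p1); the model is not a countermodel.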